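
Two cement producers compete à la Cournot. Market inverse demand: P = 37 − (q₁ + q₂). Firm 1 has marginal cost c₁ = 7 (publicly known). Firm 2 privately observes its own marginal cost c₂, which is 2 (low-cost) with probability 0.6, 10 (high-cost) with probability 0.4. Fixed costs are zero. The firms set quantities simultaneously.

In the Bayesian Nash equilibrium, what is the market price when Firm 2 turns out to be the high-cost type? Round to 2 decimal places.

Firm 2 with cost c maximizes (37 − (q₁+q₂) − c)·q₂, giving q₂(c) = (37 − c − q₁)/2.
E[c₂] = 0.6·2 + 0.4·10 = 5.2
Firm 1's FOC against E[q₂] yields q₁ = (37 − 2·7 + E[c₂])/3 = (37 − 14 + 5.2)/3 = 9.4.
q₂(high-cost) = 8.8, so P = 37 − (9.4 + 8.8) = 18.8.

18.80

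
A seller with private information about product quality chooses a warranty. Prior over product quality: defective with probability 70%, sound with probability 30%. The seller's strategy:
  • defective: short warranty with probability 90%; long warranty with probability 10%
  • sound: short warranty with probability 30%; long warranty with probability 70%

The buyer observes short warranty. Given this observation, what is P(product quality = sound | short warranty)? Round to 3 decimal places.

0.125

P(short warranty) = 0.7·0.9 + 0.3·0.3 = 0.72
P(sound | short warranty) = (0.3·0.3) / 0.72 = 0.09 / 0.72 = 0.125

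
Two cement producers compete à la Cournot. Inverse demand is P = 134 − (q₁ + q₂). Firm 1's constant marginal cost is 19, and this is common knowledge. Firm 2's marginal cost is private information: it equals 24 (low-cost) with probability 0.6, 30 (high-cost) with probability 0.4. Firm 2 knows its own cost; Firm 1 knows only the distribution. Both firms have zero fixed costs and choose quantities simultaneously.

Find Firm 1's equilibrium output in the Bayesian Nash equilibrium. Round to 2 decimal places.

40.80

Type-c best response for Firm 2: q₂(c) = (134 − c)/2 − q₁/2.
Firm 1 maximizes expected profit; its first-order condition is 134 − 2q₁ − E[q₂] − 19 = 0.
Substituting E[q₂] and solving: E[c₂] = 26.4, so q₁ = (134 − 2·19 + 26.4)/3 = 40.8.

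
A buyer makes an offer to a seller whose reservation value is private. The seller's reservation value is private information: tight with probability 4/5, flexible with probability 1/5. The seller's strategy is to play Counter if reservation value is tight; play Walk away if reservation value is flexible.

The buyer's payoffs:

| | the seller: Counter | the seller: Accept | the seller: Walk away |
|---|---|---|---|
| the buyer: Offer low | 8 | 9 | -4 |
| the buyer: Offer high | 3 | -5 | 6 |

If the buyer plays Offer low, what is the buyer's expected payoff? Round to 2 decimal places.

E[Offer low] = 4/5·8 + 1/5·(-4) = 32/5 + (-4/5) = 28/5

5.60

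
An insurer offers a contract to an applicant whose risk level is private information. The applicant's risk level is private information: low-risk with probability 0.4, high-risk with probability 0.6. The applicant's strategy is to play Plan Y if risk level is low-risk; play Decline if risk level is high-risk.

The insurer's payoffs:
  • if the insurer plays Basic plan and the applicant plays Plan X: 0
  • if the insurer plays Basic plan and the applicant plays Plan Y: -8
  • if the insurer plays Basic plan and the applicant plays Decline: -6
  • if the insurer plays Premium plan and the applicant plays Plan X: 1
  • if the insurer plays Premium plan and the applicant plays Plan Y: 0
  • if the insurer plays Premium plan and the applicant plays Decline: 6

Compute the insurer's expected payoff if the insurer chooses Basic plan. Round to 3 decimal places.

Take the expectation over the applicant's risk level, weighting each type's action by its prior probability.
E[Basic plan] = 0.4·(-8) + 0.6·(-6) = (-3.2) + (-3.6) = -6.8

-6.800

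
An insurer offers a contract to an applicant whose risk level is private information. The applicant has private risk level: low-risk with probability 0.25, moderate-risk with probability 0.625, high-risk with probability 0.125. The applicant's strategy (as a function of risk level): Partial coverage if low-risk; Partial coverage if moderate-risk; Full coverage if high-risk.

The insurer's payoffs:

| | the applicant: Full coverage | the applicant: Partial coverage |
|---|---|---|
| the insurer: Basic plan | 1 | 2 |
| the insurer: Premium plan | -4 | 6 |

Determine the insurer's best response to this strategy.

Premium plan

E[Basic plan] = 0.25·(2) + 0.625·(2) + 0.125·(1) = 1.875
E[Premium plan] = 0.25·(6) + 0.625·(6) + 0.125·(-4) = 4.75
Best response: Premium plan (4.75 is the largest).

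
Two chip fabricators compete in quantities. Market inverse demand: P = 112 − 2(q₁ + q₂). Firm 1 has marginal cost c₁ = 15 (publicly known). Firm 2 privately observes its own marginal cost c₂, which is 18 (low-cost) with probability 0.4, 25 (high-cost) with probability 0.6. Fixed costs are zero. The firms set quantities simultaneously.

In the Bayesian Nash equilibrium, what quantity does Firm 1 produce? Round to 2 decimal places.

Each type of Firm 2 best-responds to q₁; Firm 1 best-responds to the expected q₂ over Firm 2's types.
Firm 2 with cost c maximizes (112 − 2(q₁+q₂) − c)·q₂, giving q₂(c) = (112 − c − 2q₁)/4.
E[c₂] = 0.4·18 + 0.6·25 = 22.2
Firm 1's FOC against E[q₂] yields q₁ = (112 − 2·15 + E[c₂])/6 = (112 − 30 + 22.2)/6 = 17.3667.

17.37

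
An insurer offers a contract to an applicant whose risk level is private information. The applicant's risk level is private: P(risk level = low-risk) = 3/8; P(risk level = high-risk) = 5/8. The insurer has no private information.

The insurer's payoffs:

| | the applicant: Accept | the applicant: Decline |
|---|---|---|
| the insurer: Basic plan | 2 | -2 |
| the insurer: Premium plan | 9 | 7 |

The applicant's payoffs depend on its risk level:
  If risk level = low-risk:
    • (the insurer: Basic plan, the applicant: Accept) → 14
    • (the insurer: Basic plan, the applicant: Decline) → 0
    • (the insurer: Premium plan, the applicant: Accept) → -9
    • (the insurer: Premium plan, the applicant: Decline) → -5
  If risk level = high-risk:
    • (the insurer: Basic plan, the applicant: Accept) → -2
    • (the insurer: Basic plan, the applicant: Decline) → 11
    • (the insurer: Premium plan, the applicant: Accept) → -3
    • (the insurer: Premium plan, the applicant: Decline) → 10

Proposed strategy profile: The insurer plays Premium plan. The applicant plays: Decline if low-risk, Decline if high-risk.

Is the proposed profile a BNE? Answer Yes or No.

The insurer plays Premium plan: E[Premium plan] = 3/8·(7) + 5/8·(7) = 7; E[Basic plan] = -2. Best-responding. ✓
The applicant (risk level low-risk), facing Premium plan: Accept gives -9, Decline gives -5. Proposed Decline is best. ✓
The applicant (risk level high-risk), facing Premium plan: Accept gives -3, Decline gives 10. Proposed Decline is best. ✓

Yes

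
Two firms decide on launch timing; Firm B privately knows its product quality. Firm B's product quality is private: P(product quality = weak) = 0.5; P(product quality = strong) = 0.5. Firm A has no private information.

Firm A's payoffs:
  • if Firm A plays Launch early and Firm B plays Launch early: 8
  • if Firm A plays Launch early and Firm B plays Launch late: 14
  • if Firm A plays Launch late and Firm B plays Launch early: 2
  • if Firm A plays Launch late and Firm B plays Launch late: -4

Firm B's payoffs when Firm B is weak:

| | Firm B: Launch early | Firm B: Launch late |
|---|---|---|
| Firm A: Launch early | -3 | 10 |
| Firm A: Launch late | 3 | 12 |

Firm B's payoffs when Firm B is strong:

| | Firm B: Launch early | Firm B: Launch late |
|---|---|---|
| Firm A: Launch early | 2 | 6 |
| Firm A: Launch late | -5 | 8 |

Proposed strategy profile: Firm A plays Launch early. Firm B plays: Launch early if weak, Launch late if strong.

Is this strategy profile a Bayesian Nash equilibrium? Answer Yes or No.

No

A profile is a BNE iff every type of every player is best-responding given beliefs about the other side.
Firm A plays Launch early: E[Launch early] = 0.5·(8) + 0.5·(14) = 11; E[Launch late] = -1. Best-responding. ✓
Firm B (product quality weak), facing Launch early: Launch early gives -3, Launch late gives 10. Proposed Launch early is not best — profitable deviation exists. ✗
Firm B (product quality strong), facing Launch early: Launch early gives 2, Launch late gives 6. Proposed Launch late is best. ✓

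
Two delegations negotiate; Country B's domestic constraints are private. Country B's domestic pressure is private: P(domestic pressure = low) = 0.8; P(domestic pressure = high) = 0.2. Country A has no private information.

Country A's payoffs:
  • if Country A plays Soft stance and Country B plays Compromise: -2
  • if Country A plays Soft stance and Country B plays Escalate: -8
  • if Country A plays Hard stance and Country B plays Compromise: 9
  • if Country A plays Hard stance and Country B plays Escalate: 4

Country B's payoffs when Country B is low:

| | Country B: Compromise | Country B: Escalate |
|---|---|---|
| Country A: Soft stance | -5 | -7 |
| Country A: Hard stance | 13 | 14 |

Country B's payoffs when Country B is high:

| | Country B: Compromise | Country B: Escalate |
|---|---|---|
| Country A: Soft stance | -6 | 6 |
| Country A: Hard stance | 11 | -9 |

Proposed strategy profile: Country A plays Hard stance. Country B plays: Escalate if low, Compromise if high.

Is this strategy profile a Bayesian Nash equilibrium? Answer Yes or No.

Yes

Country A plays Hard stance: E[Hard stance] = 0.8·(4) + 0.2·(9) = 5; E[Soft stance] = -6.8. Best-responding. ✓
Country B (domestic pressure low), facing Hard stance: Compromise gives 13, Escalate gives 14. Proposed Escalate is best. ✓
Country B (domestic pressure high), facing Hard stance: Compromise gives 11, Escalate gives -9. Proposed Compromise is best. ✓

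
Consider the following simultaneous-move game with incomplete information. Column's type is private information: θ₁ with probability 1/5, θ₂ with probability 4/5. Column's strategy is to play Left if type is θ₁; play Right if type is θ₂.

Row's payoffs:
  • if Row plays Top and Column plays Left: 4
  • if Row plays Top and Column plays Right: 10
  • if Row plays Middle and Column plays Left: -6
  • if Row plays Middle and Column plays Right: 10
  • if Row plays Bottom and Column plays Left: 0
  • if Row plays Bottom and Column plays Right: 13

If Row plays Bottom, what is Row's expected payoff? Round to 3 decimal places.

10.400

E[Bottom] = 1/5·0 + 4/5·13 = 0 + 52/5 = 52/5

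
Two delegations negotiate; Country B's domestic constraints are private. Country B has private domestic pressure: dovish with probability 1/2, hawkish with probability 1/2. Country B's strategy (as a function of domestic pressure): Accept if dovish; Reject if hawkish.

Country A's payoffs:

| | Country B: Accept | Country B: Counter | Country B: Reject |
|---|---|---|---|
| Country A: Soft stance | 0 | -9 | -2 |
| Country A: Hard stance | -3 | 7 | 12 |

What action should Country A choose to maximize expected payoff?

Hard stance

E[Soft stance] = 1/2·(0) + 1/2·(-2) = -1
E[Hard stance] = 1/2·(-3) + 1/2·(12) = 9/2
Best response: Hard stance (9/2 is the largest).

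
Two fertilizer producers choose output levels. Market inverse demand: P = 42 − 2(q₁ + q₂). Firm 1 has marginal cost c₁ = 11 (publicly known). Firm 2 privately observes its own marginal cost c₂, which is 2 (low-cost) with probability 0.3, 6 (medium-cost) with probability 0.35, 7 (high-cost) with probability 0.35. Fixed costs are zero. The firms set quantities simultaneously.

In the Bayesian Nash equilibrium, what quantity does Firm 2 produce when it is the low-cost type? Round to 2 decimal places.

7.90

Type-c best response for Firm 2: q₂(c) = (42 − c)/4 − q₁/2.
Firm 1 maximizes expected profit; its first-order condition is 42 − 4q₁ − 2E[q₂] − 11 = 0.
Substituting E[q₂] and solving: E[c₂] = 5.15, so q₁ = (42 − 2·11 + 5.15)/6 = 4.19167.
q₂(low-cost) = (42 − 2 − 2·4.19167)/4 = 7.90417.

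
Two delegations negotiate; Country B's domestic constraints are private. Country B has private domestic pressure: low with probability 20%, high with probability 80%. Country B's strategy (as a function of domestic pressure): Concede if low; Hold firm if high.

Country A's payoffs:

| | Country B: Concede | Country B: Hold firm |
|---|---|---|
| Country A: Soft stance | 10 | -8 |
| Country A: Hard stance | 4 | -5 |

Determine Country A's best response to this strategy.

Compute Country A's expected payoff for each action, taking the expectation over Country B's type.
E[Soft stance] = 0.2·(10) + 0.8·(-8) = -4.4
E[Hard stance] = 0.2·(4) + 0.8·(-5) = -3.2
Best response: Hard stance (-3.2 is the largest).

Hard stance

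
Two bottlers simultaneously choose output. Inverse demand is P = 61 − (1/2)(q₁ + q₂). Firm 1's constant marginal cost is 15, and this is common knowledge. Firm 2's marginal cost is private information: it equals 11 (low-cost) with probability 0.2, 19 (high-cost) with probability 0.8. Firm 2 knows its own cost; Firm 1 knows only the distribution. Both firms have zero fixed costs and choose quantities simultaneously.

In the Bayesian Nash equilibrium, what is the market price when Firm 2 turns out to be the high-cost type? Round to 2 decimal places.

31.93

Firm 2 with cost c maximizes (61 − (1/2)(q₁+q₂) − c)·q₂, giving q₂(c) = (61 − c − (1/2)q₁).
E[c₂] = 0.2·11 + 0.8·19 = 17.4
Firm 1's FOC against E[q₂] yields q₁ = (61 − 2·15 + E[c₂])/(3/2) = (61 − 30 + 17.4)/(3/2) = 32.2667.
q₂(high-cost) = 25.8667, so P = 61 − (1/2)·(32.2667 + 25.8667) = 31.9333.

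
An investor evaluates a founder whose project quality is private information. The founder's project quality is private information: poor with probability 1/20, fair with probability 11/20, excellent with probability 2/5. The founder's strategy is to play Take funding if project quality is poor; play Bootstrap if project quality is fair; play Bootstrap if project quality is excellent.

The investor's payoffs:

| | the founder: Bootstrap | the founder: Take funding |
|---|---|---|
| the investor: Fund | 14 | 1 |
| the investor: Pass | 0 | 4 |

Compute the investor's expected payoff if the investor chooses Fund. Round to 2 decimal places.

E[Fund] = 1/20·1 + 11/20·14 + 2/5·14 = 1/20 + 77/10 + 28/5 = 267/20

13.35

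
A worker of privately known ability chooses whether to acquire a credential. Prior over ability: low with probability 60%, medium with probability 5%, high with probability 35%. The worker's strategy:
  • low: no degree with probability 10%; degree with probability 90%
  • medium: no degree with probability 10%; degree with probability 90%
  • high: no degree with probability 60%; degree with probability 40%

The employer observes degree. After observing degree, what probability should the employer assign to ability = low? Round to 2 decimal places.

0.74

P(degree) = 0.6·0.9 + 0.05·0.9 + 0.35·0.4 = 0.725
P(low | degree) = (0.6·0.9) / 0.725 = 0.54 / 0.725 = 0.744828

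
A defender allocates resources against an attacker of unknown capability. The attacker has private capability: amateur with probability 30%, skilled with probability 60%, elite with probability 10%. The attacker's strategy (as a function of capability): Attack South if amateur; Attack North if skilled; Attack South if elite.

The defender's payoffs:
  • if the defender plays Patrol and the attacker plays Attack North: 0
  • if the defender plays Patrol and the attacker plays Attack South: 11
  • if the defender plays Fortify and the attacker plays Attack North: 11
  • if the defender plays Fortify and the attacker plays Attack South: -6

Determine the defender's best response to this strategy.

Patrol

E[Patrol] = 0.3·(11) + 0.6·(0) + 0.1·(11) = 4.4
E[Fortify] = 0.3·(-6) + 0.6·(11) + 0.1·(-6) = 4.2
Best response: Patrol (4.4 is the largest).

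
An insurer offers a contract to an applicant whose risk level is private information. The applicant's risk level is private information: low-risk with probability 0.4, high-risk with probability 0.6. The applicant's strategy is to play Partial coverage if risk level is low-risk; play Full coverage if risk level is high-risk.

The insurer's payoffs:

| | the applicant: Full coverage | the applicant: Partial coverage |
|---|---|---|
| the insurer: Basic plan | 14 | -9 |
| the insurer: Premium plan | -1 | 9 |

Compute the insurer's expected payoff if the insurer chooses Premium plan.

E[Premium plan] = 0.4·9 + 0.6·(-1) = 3.6 + (-0.6) = 3

3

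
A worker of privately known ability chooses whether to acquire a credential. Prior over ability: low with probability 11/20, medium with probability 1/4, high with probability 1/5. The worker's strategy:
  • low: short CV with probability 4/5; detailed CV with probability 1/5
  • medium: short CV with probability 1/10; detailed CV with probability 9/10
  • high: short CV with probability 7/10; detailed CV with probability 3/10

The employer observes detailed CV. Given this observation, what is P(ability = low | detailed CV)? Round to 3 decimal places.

P(detailed CV) = (11/20)·(1/5) + (1/4)·(9/10) + (1/5)·(3/10) = 79/200
P(low | detailed CV) = ((11/20)·(1/5)) / (79/200) = (11/100) / (79/200) = 22/79

0.278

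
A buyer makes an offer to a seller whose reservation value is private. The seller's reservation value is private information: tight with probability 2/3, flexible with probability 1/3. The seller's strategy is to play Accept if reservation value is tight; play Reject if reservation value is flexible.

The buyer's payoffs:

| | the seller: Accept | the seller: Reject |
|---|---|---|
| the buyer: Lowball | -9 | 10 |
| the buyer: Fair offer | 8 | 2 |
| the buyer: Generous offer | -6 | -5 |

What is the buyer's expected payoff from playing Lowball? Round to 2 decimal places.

E[Lowball] = 2/3·(-9) + 1/3·10 = (-6) + 10/3 = -8/3

-2.67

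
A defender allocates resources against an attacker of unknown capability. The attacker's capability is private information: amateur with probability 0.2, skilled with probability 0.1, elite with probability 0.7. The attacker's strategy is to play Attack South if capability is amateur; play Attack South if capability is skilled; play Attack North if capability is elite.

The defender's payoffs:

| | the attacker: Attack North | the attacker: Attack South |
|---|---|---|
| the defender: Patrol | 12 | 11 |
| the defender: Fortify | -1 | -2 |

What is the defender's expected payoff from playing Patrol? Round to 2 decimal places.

11.70

Take the expectation over the attacker's capability, weighting each type's action by its prior probability.
E[Patrol] = 0.2·11 + 0.1·11 + 0.7·12 = 2.2 + 1.1 + 8.4 = 11.7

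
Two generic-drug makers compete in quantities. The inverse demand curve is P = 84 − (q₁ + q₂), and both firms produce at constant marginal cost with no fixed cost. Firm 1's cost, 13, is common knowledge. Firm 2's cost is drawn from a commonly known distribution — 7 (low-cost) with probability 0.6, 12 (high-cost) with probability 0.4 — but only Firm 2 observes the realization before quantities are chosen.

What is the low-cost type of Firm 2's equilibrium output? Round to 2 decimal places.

Firm 2 with cost c maximizes (84 − (q₁+q₂) − c)·q₂, giving q₂(c) = (84 − c − q₁)/2.
E[c₂] = 0.6·7 + 0.4·12 = 9
Firm 1's FOC against E[q₂] yields q₁ = (84 − 2·13 + E[c₂])/3 = (84 − 26 + 9)/3 = 22.3333.
q₂(low-cost) = (84 − 7 − 22.3333)/2 = 27.3333.

27.33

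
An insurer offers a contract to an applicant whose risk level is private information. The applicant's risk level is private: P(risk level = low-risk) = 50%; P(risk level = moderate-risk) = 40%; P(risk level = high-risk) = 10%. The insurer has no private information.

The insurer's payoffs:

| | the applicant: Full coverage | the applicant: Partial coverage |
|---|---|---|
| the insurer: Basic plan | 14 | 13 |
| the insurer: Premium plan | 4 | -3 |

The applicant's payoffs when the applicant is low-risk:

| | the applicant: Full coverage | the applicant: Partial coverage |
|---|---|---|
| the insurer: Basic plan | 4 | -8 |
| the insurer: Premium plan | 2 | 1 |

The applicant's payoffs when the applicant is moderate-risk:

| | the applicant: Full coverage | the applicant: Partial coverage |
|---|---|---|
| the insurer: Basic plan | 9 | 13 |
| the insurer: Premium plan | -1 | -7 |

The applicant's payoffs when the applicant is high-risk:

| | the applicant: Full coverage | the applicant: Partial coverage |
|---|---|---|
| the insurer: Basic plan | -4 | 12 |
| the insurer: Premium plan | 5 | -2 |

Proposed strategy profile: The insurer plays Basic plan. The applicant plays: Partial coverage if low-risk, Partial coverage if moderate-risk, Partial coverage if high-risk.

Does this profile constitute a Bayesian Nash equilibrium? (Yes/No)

The insurer plays Basic plan: E[Basic plan] = 0.5·(13) + 0.4·(13) + 0.1·(13) = 13; E[Premium plan] = -3. Best-responding. ✓
The applicant (risk level low-risk), facing Basic plan: Full coverage gives 4, Partial coverage gives -8. Proposed Partial coverage is not best — profitable deviation exists. ✗
The applicant (risk level moderate-risk), facing Basic plan: Full coverage gives 9, Partial coverage gives 13. Proposed Partial coverage is best. ✓
The applicant (risk level high-risk), facing Basic plan: Full coverage gives -4, Partial coverage gives 12. Proposed Partial coverage is best. ✓

No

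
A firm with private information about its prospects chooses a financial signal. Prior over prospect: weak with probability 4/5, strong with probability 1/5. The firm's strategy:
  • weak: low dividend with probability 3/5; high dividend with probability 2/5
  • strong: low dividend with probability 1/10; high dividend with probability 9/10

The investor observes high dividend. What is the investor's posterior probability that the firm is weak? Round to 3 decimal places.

0.640

P(high dividend) = (4/5)·(2/5) + (1/5)·(9/10) = 1/2
P(weak | high dividend) = ((4/5)·(2/5)) / (1/2) = (8/25) / (1/2) = 16/25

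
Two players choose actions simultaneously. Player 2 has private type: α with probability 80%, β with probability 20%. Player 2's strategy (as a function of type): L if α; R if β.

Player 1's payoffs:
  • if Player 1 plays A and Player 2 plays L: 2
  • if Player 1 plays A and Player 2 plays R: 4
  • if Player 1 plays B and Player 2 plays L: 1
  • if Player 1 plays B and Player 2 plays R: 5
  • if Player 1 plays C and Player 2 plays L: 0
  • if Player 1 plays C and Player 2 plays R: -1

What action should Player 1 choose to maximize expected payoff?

A

E[A] = 0.8·(2) + 0.2·(4) = 2.4
E[B] = 0.8·(1) + 0.2·(5) = 1.8
E[C] = 0.8·(0) + 0.2·(-1) = -0.2
Best response: A (2.4 is the largest).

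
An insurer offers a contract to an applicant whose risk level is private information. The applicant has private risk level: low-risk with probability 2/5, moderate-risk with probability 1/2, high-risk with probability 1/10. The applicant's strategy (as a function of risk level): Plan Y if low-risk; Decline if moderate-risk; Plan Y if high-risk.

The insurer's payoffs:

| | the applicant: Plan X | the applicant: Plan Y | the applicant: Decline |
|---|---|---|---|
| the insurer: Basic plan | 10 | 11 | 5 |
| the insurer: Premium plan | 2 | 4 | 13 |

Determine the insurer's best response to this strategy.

E[Basic plan] = 2/5·(11) + 1/2·(5) + 1/10·(11) = 8
E[Premium plan] = 2/5·(4) + 1/2·(13) + 1/10·(4) = 17/2
Best response: Premium plan (17/2 is the largest).

Premium plan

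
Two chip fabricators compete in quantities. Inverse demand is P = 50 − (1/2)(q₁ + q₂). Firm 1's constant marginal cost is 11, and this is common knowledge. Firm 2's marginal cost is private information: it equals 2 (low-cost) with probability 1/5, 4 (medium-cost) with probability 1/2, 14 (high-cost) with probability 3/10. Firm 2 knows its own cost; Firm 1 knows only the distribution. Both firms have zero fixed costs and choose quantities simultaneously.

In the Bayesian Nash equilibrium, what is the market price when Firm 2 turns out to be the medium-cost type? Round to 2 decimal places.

Type-c best response for Firm 2: q₂(c) = (50 − c) − q₁/2.
Firm 1 maximizes expected profit; its first-order condition is 50 − q₁ − (1/2)E[q₂] − 11 = 0.
Substituting E[q₂] and solving: E[c₂] = 6.6, so q₁ = (50 − 2·11 + 6.6)/(3/2) = 23.0667.
q₂(medium-cost) = 34.4667, so P = 50 − (1/2)·(23.0667 + 34.4667) = 21.2333.

21.23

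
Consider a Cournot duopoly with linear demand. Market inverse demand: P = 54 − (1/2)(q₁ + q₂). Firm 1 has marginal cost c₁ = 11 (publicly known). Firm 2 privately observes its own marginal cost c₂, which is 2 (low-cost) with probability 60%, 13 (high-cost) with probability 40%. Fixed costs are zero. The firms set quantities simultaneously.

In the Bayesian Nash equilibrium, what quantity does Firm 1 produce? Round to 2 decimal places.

25.60

Firm 2 with cost c maximizes (54 − (1/2)(q₁+q₂) − c)·q₂, giving q₂(c) = (54 − c − (1/2)q₁).
E[c₂] = 0.6·2 + 0.4·13 = 6.4
Firm 1's FOC against E[q₂] yields q₁ = (54 − 2·11 + E[c₂])/(3/2) = (54 − 22 + 6.4)/(3/2) = 25.6.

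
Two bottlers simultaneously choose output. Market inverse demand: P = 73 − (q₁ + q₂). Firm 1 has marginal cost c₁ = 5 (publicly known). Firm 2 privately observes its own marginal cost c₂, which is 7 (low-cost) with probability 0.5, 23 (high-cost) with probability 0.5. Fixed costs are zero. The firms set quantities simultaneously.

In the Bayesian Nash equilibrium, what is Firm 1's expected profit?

Firm 2 with cost c maximizes (73 − (q₁+q₂) − c)·q₂, giving q₂(c) = (73 − c − q₁)/2.
E[c₂] = 0.5·7 + 0.5·23 = 15
Firm 1's FOC against E[q₂] yields q₁ = (73 − 2·5 + E[c₂])/3 = (73 − 10 + 15)/3 = 26.
E[P] = 73 − (q₁ + E[q₂]) = 31; Firm 1's expected profit = (E[P] − 5)·q₁ = (31 − 5)·26 = 676.

676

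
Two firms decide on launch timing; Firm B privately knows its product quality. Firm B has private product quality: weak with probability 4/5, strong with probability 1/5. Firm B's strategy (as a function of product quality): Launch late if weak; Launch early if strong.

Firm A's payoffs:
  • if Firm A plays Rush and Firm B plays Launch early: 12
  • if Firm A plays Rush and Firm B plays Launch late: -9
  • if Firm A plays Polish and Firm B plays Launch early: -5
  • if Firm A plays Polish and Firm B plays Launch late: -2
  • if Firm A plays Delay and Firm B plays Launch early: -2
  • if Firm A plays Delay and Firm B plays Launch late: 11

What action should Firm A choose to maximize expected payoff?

Compute Firm A's expected payoff for each action, taking the expectation over Firm B's type.
E[Rush] = 4/5·(-9) + 1/5·(12) = -24/5
E[Polish] = 4/5·(-2) + 1/5·(-5) = -13/5
E[Delay] = 4/5·(11) + 1/5·(-2) = 42/5
Best response: Delay (42/5 is the largest).

Delay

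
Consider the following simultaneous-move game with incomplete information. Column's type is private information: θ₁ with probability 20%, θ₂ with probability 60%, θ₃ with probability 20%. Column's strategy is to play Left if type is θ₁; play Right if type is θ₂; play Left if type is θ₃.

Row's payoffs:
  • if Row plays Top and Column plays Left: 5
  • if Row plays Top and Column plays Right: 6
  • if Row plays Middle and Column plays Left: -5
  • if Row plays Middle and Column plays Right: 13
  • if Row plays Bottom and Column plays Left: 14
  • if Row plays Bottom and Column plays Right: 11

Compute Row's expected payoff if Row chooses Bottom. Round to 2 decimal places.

12.20

E[Bottom] = 0.2·14 + 0.6·11 + 0.2·14 = 2.8 + 6.6 + 2.8 = 12.2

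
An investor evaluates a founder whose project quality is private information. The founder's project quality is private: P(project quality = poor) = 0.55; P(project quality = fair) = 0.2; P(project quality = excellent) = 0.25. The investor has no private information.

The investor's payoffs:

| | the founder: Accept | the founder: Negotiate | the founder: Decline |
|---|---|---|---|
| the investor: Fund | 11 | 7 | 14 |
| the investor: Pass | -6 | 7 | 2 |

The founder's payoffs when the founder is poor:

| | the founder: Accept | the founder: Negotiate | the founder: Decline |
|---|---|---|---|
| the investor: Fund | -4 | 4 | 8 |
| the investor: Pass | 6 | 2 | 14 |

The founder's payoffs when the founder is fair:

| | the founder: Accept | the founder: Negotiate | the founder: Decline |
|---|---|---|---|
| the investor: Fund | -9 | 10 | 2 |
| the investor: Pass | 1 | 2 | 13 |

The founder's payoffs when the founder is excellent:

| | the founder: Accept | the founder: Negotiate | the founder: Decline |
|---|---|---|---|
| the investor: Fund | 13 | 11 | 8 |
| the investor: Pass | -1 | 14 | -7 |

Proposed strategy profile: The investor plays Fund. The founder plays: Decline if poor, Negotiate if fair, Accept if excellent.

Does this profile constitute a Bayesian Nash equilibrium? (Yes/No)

Yes

The investor plays Fund: E[Fund] = 0.55·(14) + 0.2·(7) + 0.25·(11) = 11.85; E[Pass] = 1. Best-responding. ✓
The founder (project quality poor), facing Fund: Accept gives -4, Negotiate gives 4, Decline gives 8. Proposed Decline is best. ✓
The founder (project quality fair), facing Fund: Accept gives -9, Negotiate gives 10, Decline gives 2. Proposed Negotiate is best. ✓
The founder (project quality excellent), facing Fund: Accept gives 13, Negotiate gives 11, Decline gives 8. Proposed Accept is best. ✓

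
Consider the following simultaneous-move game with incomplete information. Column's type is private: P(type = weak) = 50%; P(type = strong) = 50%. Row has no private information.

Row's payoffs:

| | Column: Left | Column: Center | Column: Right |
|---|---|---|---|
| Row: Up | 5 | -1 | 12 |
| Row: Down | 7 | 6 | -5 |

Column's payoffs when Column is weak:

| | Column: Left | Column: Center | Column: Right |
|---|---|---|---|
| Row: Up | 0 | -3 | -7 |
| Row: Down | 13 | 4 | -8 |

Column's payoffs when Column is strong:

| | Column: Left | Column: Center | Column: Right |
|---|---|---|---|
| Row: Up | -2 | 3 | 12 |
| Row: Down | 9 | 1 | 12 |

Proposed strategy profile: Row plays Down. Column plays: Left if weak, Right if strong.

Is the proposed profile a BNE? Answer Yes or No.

No

Row plays Down: E[Down] = 0.5·(7) + 0.5·(-5) = 1; E[Up] = 8.5. Not best-responding. ✗
Column (type weak), facing Down: Left gives 13, Center gives 4, Right gives -8. Proposed Left is best. ✓
Column (type strong), facing Down: Left gives 9, Center gives 1, Right gives 12. Proposed Right is best. ✓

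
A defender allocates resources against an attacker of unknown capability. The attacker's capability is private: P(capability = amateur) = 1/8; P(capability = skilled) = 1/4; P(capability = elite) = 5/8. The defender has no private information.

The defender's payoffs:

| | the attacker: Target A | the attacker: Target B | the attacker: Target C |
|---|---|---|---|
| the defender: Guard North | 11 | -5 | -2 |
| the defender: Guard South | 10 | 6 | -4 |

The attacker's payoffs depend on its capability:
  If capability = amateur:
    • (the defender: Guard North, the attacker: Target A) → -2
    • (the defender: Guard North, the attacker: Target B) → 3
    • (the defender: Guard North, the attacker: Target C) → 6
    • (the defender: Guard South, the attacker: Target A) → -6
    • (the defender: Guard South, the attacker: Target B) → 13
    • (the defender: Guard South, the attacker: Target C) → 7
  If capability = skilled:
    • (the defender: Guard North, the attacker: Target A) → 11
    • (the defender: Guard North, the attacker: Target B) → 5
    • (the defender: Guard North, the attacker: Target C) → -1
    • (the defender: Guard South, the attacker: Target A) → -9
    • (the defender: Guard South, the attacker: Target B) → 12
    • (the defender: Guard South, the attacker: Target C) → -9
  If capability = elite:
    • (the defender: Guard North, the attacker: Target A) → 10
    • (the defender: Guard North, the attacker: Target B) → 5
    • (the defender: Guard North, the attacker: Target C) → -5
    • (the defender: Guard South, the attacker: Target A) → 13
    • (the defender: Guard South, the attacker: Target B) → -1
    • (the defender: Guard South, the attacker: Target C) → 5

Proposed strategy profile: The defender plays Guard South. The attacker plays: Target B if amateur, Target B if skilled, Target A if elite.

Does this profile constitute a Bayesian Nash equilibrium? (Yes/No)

Yes

The defender plays Guard South: E[Guard South] = 1/8·(6) + 1/4·(6) + 5/8·(10) = 17/2; E[Guard North] = 5. Best-responding. ✓
The attacker (capability amateur), facing Guard South: Target A gives -6, Target B gives 13, Target C gives 7. Proposed Target B is best. ✓
The attacker (capability skilled), facing Guard South: Target A gives -9, Target B gives 12, Target C gives -9. Proposed Target B is best. ✓
The attacker (capability elite), facing Guard South: Target A gives 13, Target B gives -1, Target C gives 5. Proposed Target A is best. ✓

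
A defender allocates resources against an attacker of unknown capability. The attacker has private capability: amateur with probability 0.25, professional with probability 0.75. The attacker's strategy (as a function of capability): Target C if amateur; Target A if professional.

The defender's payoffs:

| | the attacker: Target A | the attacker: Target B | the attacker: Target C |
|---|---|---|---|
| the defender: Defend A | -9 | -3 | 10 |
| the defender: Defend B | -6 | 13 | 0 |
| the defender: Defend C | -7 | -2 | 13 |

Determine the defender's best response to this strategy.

Defend C

E[Defend A] = 0.25·(10) + 0.75·(-9) = -4.25
E[Defend B] = 0.25·(0) + 0.75·(-6) = -4.5
E[Defend C] = 0.25·(13) + 0.75·(-7) = -2
Best response: Defend C (-2 is the largest).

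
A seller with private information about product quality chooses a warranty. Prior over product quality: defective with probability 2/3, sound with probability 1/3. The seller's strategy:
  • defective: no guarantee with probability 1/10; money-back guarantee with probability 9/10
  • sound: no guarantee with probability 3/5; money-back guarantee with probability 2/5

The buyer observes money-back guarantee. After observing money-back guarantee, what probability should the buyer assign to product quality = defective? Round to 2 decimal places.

0.82

P(money-back guarantee) = (2/3)·(9/10) + (1/3)·(2/5) = 11/15
P(defective | money-back guarantee) = ((2/3)·(9/10)) / (11/15) = (3/5) / (11/15) = 9/11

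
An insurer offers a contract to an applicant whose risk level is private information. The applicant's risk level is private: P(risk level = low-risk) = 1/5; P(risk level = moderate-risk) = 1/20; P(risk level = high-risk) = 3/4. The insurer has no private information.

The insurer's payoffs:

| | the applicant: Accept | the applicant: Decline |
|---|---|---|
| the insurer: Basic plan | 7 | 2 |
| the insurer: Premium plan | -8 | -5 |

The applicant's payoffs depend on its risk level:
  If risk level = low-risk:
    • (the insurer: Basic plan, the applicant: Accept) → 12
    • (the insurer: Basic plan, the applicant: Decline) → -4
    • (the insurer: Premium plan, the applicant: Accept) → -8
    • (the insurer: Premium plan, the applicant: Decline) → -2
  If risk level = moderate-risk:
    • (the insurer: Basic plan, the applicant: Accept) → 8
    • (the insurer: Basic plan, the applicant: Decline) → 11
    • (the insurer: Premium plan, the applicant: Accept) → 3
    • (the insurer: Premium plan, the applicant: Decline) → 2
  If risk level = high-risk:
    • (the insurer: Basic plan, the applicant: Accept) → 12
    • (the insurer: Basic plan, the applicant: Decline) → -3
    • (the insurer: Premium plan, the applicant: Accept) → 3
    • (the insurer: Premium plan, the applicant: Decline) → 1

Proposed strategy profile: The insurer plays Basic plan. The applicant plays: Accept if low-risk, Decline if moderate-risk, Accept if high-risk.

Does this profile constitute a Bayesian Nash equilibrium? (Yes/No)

The insurer plays Basic plan: E[Basic plan] = 1/5·(7) + 1/20·(2) + 3/4·(7) = 27/4; E[Premium plan] = -157/20. Best-responding. ✓
The applicant (risk level low-risk), facing Basic plan: Accept gives 12, Decline gives -4. Proposed Accept is best. ✓
The applicant (risk level moderate-risk), facing Basic plan: Accept gives 8, Decline gives 11. Proposed Decline is best. ✓
The applicant (risk level high-risk), facing Basic plan: Accept gives 12, Decline gives -3. Proposed Accept is best. ✓

Yes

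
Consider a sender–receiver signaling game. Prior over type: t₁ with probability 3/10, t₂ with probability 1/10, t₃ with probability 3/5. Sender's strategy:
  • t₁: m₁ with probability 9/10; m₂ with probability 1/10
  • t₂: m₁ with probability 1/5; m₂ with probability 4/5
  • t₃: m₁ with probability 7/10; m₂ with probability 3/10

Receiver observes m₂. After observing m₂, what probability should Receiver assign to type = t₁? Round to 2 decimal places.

Apply Bayes' rule using the sender's strategy as the likelihood.
P(m₂) = (3/10)·(1/10) + (1/10)·(4/5) + (3/5)·(3/10) = 29/100
P(t₁ | m₂) = ((3/10)·(1/10)) / (29/100) = (3/100) / (29/100) = 3/29

0.10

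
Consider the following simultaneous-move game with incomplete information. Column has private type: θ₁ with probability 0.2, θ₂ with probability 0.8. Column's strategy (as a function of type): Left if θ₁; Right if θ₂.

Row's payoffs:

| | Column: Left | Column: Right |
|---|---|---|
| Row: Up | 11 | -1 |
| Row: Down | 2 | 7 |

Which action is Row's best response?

Down

E[Up] = 0.2·(11) + 0.8·(-1) = 1.4
E[Down] = 0.2·(2) + 0.8·(7) = 6
Best response: Down (6 is the largest).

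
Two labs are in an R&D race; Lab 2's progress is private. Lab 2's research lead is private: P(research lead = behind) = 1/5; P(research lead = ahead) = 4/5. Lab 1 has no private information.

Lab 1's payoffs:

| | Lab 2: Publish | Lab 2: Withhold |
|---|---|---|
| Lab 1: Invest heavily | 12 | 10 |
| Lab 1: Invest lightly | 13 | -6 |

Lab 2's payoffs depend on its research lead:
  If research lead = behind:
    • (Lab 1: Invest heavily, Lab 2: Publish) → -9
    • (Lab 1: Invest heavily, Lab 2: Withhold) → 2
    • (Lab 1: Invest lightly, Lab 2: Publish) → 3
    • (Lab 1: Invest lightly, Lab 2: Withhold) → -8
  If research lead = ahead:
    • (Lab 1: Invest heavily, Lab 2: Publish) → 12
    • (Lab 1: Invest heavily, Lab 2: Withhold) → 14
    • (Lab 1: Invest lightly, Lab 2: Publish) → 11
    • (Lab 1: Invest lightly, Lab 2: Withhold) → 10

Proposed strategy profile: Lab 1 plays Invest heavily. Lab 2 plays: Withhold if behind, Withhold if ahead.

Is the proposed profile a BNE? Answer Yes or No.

Yes

Lab 1 plays Invest heavily: E[Invest heavily] = 1/5·(10) + 4/5·(10) = 10; E[Invest lightly] = -6. Best-responding. ✓
Lab 2 (research lead behind), facing Invest heavily: Publish gives -9, Withhold gives 2. Proposed Withhold is best. ✓
Lab 2 (research lead ahead), facing Invest heavily: Publish gives 12, Withhold gives 14. Proposed Withhold is best. ✓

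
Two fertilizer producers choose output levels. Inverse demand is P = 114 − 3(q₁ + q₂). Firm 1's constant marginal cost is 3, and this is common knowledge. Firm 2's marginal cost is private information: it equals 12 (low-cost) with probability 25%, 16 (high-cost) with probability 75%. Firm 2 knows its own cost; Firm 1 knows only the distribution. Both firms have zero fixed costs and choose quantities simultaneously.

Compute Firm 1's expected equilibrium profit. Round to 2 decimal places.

Type-c best response for Firm 2: q₂(c) = (114 − c)/6 − q₁/2.
Firm 1 maximizes expected profit; its first-order condition is 114 − 6q₁ − 3E[q₂] − 3 = 0.
Substituting E[q₂] and solving: E[c₂] = 15, so q₁ = (114 − 2·3 + 15)/9 = 13.6667.
E[P] = 114 − 3·(q₁ + E[q₂]) = 44; Firm 1's expected profit = (E[P] − 3)·q₁ = (44 − 3)·13.6667 = 560.333.

560.33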